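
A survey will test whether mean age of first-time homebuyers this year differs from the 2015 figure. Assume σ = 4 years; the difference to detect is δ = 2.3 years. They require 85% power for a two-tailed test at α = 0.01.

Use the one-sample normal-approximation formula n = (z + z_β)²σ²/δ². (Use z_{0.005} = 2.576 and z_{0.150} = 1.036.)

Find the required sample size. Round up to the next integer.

n = (z_{α/2} + z_β)² · σ² / δ²
  = (2.576 + 1.036)² · 4² / 2.3²
  = 13.0465 · 16 / 5.29
  = 39.46
Round up → n = 40.

n = 40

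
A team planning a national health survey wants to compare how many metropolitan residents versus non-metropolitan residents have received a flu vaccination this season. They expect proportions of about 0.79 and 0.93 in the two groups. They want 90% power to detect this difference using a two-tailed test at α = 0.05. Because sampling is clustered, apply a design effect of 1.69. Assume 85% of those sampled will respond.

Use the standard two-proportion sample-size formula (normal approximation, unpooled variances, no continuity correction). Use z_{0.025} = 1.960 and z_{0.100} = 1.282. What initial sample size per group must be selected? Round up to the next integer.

n = (z_{α/2} + z_β)² · [p₁(1−p₁) + p₂(1−p₂)] / (p₁ − p₂)²
  = (1.960 + 1.282)² · (0.79·0.21 + 0.93·0.07) / (-0.14)²
  = (3.242)² · (0.1659 + 0.0651) / 0.0196
  = 10.5106 · 0.2310 / 0.0196
  = 123.87
Design effect: 1.69 × 123.87 = 209.35.
Adjust for 85% response: 209.35 / 0.85 = 246.29.
Round up → n = 247 per group.

n = 247 per group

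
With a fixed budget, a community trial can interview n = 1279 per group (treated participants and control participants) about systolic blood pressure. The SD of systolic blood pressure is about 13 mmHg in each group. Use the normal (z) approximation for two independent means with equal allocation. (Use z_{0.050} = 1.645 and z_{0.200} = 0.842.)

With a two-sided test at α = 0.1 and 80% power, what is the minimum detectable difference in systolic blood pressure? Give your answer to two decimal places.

Minimum detectable difference ≈ 1.28 mmHg

δ = (z_{α/2} + z_β) · √((σ₁²+σ₂²)/n)
  = (1.645 + 0.842) · √(338/1279)
  = 2.487 · √0.26427
  = 2.487 · 0.5141
  = 1.2785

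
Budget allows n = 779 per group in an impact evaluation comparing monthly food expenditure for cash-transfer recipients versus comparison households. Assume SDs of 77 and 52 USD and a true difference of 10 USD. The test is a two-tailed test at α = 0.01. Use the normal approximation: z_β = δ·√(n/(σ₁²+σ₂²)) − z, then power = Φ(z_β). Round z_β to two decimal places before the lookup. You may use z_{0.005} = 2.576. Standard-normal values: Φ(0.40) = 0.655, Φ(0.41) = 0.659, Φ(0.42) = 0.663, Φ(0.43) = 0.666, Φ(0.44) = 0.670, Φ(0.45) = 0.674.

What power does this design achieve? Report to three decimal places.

Power ≈ 0.666

z_β = δ·√(n/(σ₁²+σ₂²)) − z_{α/2}
    = 10 · √(779/8633) − 2.576
    = 10 · 0.30039 − 2.576
    = 3.0039 − 2.576 = 0.4279 → 0.43
Power = Φ(0.43) = 0.666.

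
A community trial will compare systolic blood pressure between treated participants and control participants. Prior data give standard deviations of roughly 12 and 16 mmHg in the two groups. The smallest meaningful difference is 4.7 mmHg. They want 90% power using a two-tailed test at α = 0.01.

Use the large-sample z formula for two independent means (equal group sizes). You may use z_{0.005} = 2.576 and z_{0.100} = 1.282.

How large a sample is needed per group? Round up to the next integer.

n = 270 per group

n = (z_{α/2} + z_β)² · (σ₁² + σ₂²) / δ²
  = (2.576 + 1.282)² · (12² + 16² = 400) / 4.7²
  = 14.8842 · 400 / 22.09
  = 269.52
Round up → n = 270 per group.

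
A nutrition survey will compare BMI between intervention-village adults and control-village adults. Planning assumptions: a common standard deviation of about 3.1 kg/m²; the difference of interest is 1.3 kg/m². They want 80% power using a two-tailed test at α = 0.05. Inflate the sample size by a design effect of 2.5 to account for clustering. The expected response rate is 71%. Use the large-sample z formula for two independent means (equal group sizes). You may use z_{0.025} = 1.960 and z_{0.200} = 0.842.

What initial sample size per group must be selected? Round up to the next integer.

n = (z_{α/2} + z_β)² · (σ₁² + σ₂²) / δ²
  = (1.960 + 0.842)² · (2·3.1² = 19.22) / 1.3²
  = 7.8512 · 19.22 / 1.69
  = 89.29
Design effect: 2.5 × 89.29 = 223.23.
Adjust for 71% response: 223.23 / 0.71 = 314.40.
Round up → n = 315 per group.

n = 315 per group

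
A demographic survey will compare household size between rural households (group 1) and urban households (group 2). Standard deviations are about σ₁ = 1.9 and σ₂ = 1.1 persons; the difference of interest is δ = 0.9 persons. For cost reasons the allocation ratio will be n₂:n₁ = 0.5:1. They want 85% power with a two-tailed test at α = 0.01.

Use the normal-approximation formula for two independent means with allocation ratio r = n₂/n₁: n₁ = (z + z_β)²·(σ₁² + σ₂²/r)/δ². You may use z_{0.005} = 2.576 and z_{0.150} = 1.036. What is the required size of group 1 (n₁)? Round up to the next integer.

n₁ = (z_{α/2} + z_β)² · (σ₁² + σ₂²/r) / δ²
   = (2.576 + 1.036)² · (1.9² + 1.1²/0.5) / 0.9²
   = 13.0465 · (3.61 + 2.42) / 0.81
   = 13.0465 · 6.03 / 0.81
   = 97.12
Round up → n₁ = 98; n₂ = r·n₁ = 0.5 × 98 = 49.

n₁ = 98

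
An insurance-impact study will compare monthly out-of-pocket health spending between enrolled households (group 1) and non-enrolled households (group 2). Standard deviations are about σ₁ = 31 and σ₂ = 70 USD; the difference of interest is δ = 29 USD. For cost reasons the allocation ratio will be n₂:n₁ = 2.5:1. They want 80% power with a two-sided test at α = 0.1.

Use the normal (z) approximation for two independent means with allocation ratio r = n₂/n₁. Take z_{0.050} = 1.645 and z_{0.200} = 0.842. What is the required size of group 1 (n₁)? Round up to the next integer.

n₁ = (z_{α/2} + z_β)² · (σ₁² + σ₂²/r) / δ²
   = (1.645 + 0.842)² · (31² + 70²/2.5) / 29²
   = 6.1852 · (961 + 1960) / 841
   = 6.1852 · 2921 / 841
   = 21.48
Round up → n₁ = 22; n₂ = r·n₁ = 2.5 × 22 = 55.

n₁ = 22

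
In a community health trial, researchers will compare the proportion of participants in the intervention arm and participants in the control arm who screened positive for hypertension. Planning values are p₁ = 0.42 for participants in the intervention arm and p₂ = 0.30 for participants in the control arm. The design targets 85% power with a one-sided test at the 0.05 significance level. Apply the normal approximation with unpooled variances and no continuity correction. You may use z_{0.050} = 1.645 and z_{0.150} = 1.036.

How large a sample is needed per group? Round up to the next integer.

n = 227 per group

n = (z_α + z_β)² · [p₁(1−p₁) + p₂(1−p₂)] / (p₁ − p₂)²
  = (1.645 + 1.036)² · (0.42·0.58 + 0.30·0.70) / (0.12)²
  = (2.681)² · (0.2436 + 0.2100) / 0.0144
  = 7.1878 · 0.4536 / 0.0144
  = 226.41
Round up → n = 227 per group.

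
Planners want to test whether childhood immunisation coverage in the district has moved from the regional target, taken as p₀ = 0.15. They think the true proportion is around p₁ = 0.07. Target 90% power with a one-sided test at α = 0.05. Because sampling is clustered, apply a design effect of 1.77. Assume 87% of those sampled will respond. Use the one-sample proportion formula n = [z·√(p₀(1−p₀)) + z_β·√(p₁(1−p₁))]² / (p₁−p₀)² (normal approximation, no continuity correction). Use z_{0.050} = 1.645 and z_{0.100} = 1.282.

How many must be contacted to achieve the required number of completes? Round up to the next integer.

n = 266

n = [z_α·√(p₀q₀) + z_β·√(p₁q₁)]² / (p₁ − p₀)²
  = [1.645·√(0.15·0.85) + 1.282·√(0.07·0.93)]² / (-0.08)²
  = [1.645·0.3571 + 1.282·0.2551]² / 0.0064
  = [0.9145]² / 0.0064
  = 130.67
Design effect: 1.77 × 130.67 = 231.28.
Adjust for 87% response: 231.28 / 0.87 = 265.84.
Round up → n = 266.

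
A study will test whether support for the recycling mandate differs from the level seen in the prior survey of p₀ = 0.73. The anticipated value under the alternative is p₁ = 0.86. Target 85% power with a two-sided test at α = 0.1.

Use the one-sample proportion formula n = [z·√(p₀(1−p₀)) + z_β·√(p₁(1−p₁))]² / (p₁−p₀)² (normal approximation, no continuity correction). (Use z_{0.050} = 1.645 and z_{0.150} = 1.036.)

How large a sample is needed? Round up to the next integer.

n = 71

n = [z_{α/2}·√(p₀q₀) + z_β·√(p₁q₁)]² / (p₁ − p₀)²
  = [1.645·√(0.73·0.27) + 1.036·√(0.86·0.14)]² / (0.13)²
  = [1.645·0.4440 + 1.036·0.3470]² / 0.0169
  = [1.0898]² / 0.0169
  = 70.27
Round up → n = 71.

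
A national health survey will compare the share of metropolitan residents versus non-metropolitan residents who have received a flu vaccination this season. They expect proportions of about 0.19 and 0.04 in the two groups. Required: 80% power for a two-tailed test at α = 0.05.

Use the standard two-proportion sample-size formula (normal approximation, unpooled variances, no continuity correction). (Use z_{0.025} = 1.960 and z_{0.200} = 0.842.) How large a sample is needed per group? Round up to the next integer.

n = (z_{α/2} + z_β)² · [p₁(1−p₁) + p₂(1−p₂)] / (p₁ − p₂)²
  = (1.960 + 0.842)² · (0.19·0.81 + 0.04·0.96) / (0.15)²
  = (2.802)² · (0.1539 + 0.0384) / 0.0225
  = 7.8512 · 0.1923 / 0.0225
  = 67.10
Round up → n = 68 per group.

n = 68 per group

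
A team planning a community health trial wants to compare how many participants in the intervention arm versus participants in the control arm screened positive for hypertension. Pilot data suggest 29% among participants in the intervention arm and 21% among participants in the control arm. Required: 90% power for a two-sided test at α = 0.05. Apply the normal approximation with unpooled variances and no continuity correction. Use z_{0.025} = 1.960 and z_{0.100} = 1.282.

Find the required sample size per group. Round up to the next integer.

n = 611 per group

n = (z_{α/2} + z_β)² · [p₁(1−p₁) + p₂(1−p₂)] / (p₁ − p₂)²
  = (1.960 + 1.282)² · (0.29·0.71 + 0.21·0.79) / (0.08)²
  = (3.242)² · (0.2059 + 0.1659) / 0.0064
  = 10.5106 · 0.3718 / 0.0064
  = 610.60
Round up → n = 611 per group.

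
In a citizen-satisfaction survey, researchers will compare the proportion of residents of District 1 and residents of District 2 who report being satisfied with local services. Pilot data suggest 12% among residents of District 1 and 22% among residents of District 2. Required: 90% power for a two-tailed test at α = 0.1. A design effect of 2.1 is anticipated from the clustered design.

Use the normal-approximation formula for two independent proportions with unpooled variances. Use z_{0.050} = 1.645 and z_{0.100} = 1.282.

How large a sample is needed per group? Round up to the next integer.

n = (z_{α/2} + z_β)² · [p₁(1−p₁) + p₂(1−p₂)] / (p₁ − p₂)²
  = (1.645 + 1.282)² · (0.12·0.88 + 0.22·0.78) / (-0.10)²
  = (2.927)² · (0.1056 + 0.1716) / 0.0100
  = 8.5673 · 0.2772 / 0.0100
  = 237.49
Design effect: 2.1 × 237.49 = 498.72.
Round up → n = 499 per group.

n = 499 per group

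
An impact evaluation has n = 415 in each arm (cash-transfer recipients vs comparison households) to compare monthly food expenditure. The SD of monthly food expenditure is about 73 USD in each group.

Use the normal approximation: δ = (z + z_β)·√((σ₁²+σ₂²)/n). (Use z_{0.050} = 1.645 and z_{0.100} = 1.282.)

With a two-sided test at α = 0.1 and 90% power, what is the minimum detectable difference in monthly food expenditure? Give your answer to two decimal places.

δ = (z_{α/2} + z_β) · √((σ₁²+σ₂²)/n)
  = (1.645 + 1.282) · √(10658/415)
  = 2.927 · √25.6819
  = 2.927 · 5.0677
  = 14.8333

Minimum detectable difference ≈ 14.83 USD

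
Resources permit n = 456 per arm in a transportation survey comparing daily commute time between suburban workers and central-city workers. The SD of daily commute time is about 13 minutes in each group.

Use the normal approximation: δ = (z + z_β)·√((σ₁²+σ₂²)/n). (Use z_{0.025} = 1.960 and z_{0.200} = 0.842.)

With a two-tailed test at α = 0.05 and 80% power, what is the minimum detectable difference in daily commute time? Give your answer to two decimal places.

δ = (z_{α/2} + z_β) · √((σ₁²+σ₂²)/n)
  = (1.960 + 0.842) · √(338/456)
  = 2.802 · √0.74123
  = 2.802 · 0.8609
  = 2.4124

Minimum detectable difference ≈ 2.41 minutes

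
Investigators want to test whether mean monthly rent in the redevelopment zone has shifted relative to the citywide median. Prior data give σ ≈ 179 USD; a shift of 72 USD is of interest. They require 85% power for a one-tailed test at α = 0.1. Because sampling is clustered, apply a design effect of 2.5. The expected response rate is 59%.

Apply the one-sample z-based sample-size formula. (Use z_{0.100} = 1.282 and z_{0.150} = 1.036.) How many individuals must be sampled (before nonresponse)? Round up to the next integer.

n = (z_α + z_β)² · σ² / δ²
  = (1.282 + 1.036)² · 179² / 72²
  = 5.3731 · 32041 / 5184
  = 33.21
Design effect: 2.5 × 33.21 = 83.02.
Adjust for 59% response: 83.02 / 0.59 = 140.72.
Round up → n = 141.

n = 141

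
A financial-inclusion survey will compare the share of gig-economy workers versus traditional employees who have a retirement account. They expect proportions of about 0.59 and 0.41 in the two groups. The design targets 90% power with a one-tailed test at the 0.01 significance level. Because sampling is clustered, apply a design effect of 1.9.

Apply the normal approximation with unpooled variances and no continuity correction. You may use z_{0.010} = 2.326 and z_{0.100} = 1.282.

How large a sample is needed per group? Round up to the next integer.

n = 370 per group

n = (z_α + z_β)² · [p₁(1−p₁) + p₂(1−p₂)] / (p₁ − p₂)²
  = (2.326 + 1.282)² · (0.59·0.41 + 0.41·0.59) / (0.18)²
  = (3.608)² · (0.2419 + 0.2419) / 0.0324
  = 13.0177 · 0.4838 / 0.0324
  = 194.38
Design effect: 1.9 × 194.38 = 369.32.
Round up → n = 370 per group.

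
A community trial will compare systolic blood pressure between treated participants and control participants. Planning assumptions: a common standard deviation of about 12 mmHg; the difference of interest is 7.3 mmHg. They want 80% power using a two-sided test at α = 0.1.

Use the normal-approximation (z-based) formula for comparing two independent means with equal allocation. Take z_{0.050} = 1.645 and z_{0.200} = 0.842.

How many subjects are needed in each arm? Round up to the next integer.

n = (z_{α/2} + z_β)² · (σ₁² + σ₂²) / δ²
  = (1.645 + 0.842)² · (2·12² = 288) / 7.3²
  = 6.1852 · 288 / 53.29
  = 33.43
Round up → n = 34 per group.

n = 34 per group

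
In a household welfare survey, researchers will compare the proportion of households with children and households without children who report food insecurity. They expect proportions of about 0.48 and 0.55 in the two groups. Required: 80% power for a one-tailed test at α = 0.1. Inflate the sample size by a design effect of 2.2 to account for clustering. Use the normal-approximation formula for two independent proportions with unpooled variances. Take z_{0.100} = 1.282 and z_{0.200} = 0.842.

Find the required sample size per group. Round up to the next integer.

n = 1007 per group

n = (z_α + z_β)² · [p₁(1−p₁) + p₂(1−p₂)] / (p₁ − p₂)²
  = (1.282 + 0.842)² · (0.48·0.52 + 0.55·0.45) / (-0.07)²
  = (2.124)² · (0.2496 + 0.2475) / 0.0049
  = 4.5114 · 0.4971 / 0.0049
  = 457.67
Design effect: 2.2 × 457.67 = 1006.88.
Round up → n = 1007 per group.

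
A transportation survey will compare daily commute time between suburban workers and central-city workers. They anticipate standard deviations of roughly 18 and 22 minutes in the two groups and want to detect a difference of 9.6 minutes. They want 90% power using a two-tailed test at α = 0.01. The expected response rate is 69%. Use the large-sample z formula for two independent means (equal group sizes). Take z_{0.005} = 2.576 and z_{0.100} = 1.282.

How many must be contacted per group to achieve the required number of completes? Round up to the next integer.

n = 190 per group

n = (z_{α/2} + z_β)² · (σ₁² + σ₂²) / δ²
  = (2.576 + 1.282)² · (18² + 22² = 808) / 9.6²
  = 14.8842 · 808 / 92.16
  = 130.49
Adjust for 69% response: 130.49 / 0.69 = 189.12.
Round up → n = 190 per group.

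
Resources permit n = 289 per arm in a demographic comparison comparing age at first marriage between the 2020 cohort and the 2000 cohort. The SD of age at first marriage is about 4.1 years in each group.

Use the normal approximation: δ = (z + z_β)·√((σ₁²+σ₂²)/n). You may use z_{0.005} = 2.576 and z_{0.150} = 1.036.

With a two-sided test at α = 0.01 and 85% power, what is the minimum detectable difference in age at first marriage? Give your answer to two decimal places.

δ = (z_{α/2} + z_β) · √((σ₁²+σ₂²)/n)
  = (2.576 + 1.036) · √(33.62/289)
  = 3.612 · √0.11633
  = 3.612 · 0.3411
  = 1.2320

Minimum detectable difference ≈ 1.23 years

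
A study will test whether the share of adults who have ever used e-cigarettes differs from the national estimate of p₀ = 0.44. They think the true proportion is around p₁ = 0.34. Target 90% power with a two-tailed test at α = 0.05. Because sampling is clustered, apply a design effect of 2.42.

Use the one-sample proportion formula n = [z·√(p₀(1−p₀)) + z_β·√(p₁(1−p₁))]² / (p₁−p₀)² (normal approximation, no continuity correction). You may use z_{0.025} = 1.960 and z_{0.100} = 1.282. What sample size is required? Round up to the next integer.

n = [z_{α/2}·√(p₀q₀) + z_β·√(p₁q₁)]² / (p₁ − p₀)²
  = [1.960·√(0.44·0.56) + 1.282·√(0.34·0.66)]² / (-0.10)²
  = [1.960·0.4964 + 1.282·0.4737]² / 0.0100
  = [1.5802]² / 0.0100
  = 249.71
Design effect: 2.42 × 249.71 = 604.29.
Round up → n = 605.

n = 605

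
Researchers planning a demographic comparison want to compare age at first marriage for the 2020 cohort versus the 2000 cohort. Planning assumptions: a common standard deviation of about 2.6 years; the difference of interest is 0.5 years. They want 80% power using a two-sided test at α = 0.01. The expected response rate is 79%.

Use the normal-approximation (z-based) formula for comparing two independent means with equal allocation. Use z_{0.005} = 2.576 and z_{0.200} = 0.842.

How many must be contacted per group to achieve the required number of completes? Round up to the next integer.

n = 800 per group

n = (z_{α/2} + z_β)² · (σ₁² + σ₂²) / δ²
  = (2.576 + 0.842)² · (2·2.6² = 13.52) / 0.5²
  = 11.6827 · 13.52 / 0.25
  = 631.80
Adjust for 79% response: 631.80 / 0.79 = 799.75.
Round up → n = 800 per group.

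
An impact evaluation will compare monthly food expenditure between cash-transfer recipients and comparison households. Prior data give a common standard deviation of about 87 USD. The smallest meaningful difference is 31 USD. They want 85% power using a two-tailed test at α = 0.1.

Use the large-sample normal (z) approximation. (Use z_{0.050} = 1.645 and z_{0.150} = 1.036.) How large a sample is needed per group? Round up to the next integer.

n = 114 per group

n = (z_{α/2} + z_β)² · (σ₁² + σ₂²) / δ²
  = (1.645 + 1.036)² · (2·87² = 15138) / 31²
  = 7.1878 · 15138 / 961
  = 113.22
Round up → n = 114 per group.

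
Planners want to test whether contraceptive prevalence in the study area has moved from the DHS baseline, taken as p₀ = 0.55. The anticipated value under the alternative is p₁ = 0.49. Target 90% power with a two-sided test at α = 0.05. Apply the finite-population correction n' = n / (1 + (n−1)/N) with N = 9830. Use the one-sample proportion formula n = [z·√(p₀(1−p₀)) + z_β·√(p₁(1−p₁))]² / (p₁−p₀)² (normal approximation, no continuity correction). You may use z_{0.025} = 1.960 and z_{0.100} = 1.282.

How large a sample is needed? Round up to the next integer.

n = 676

n = [z_{α/2}·√(p₀q₀) + z_β·√(p₁q₁)]² / (p₁ − p₀)²
  = [1.960·√(0.55·0.45) + 1.282·√(0.49·0.51)]² / (-0.06)²
  = [1.960·0.4975 + 1.282·0.4999]² / 0.0036
  = [1.6160]² / 0.0036
  = 725.37
Finite-population correction (N = 9830): 725.37 / (1 + (725.37 − 1)/9830) = 675.58.
Round up → n = 676.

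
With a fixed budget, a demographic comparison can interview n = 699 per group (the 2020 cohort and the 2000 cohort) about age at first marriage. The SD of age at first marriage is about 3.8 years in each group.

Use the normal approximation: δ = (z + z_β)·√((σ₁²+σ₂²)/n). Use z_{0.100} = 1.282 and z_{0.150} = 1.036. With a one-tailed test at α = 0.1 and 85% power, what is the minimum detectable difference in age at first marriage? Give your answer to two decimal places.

Minimum detectable difference ≈ 0.47 years

δ = (z_α + z_β) · √((σ₁²+σ₂²)/n)
  = (1.282 + 1.036) · √(28.88/699)
  = 2.318 · √0.04132
  = 2.318 · 0.2033
  = 0.4712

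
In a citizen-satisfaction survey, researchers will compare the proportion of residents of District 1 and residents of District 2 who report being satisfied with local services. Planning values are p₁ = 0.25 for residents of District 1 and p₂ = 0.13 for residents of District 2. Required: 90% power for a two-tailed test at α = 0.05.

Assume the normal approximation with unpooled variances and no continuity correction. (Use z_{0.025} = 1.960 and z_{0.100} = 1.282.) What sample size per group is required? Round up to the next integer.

n = (z_{α/2} + z_β)² · [p₁(1−p₁) + p₂(1−p₂)] / (p₁ − p₂)²
  = (1.960 + 1.282)² · (0.25·0.75 + 0.13·0.87) / (0.12)²
  = (3.242)² · (0.1875 + 0.1131) / 0.0144
  = 10.5106 · 0.3006 / 0.0144
  = 219.41
Round up → n = 220 per group.

n = 220 per group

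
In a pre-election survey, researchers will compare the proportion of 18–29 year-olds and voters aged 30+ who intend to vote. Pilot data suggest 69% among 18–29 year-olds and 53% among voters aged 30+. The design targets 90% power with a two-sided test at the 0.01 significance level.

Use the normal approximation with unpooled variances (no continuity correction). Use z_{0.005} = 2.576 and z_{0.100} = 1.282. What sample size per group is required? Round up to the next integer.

n = 270 per group

n = (z_{α/2} + z_β)² · [p₁(1−p₁) + p₂(1−p₂)] / (p₁ − p₂)²
  = (2.576 + 1.282)² · (0.69·0.31 + 0.53·0.47) / (0.16)²
  = (3.858)² · (0.2139 + 0.2491) / 0.0256
  = 14.8842 · 0.4630 / 0.0256
  = 269.19
Round up → n = 270 per group.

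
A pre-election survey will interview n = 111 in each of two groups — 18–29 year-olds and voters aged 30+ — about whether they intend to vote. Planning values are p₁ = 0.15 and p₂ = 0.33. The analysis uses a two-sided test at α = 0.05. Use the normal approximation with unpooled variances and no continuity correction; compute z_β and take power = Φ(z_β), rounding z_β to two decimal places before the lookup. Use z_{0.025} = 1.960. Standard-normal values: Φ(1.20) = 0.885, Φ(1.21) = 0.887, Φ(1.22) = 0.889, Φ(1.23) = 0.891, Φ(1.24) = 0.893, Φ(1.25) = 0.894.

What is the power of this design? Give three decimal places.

z_β = |p₁−p₂|·√(n/[p₁q₁+p₂q₂]) − z_{α/2}
    = 0.18 · √(111/0.3486) − 1.960
    = 0.18 · 17.8442 − 1.960
    = 3.2120 − 1.960 = 1.2520 → 1.25
Power = Φ(1.25) = 0.894.

Power ≈ 0.894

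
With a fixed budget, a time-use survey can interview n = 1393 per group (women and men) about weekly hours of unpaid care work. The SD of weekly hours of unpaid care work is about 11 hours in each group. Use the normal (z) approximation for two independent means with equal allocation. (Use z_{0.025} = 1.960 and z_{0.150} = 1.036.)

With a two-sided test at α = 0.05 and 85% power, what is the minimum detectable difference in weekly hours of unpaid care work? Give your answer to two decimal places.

δ = (z_{α/2} + z_β) · √((σ₁²+σ₂²)/n)
  = (1.960 + 1.036) · √(242/1393)
  = 2.996 · √0.17373
  = 2.996 · 0.4168
  = 1.2487

Minimum detectable difference ≈ 1.25 hours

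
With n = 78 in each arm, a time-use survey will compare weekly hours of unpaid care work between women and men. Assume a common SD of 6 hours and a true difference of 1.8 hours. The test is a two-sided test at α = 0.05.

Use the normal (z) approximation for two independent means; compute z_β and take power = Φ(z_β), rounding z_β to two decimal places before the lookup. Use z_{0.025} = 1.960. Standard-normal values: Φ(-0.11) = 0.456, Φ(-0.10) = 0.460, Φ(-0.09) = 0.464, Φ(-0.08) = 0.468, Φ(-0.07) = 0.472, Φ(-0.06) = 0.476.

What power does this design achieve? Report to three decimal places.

z_β = δ·√(n/(σ₁²+σ₂²)) − z_{α/2}
    = 1.8 · √(78/72) − 1.960
    = 1.8 · 1.04083 − 1.960
    = 1.8735 − 1.960 = -0.0865 → -0.09
Power = Φ(-0.09) = 0.464.

Power ≈ 0.464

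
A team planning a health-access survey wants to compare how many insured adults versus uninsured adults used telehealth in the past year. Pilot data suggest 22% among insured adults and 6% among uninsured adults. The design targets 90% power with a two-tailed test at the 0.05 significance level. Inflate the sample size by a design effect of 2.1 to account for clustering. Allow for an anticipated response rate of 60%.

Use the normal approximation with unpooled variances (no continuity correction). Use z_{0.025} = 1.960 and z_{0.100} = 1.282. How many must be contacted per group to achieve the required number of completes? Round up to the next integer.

n = (z_{α/2} + z_β)² · [p₁(1−p₁) + p₂(1−p₂)] / (p₁ − p₂)²
  = (1.960 + 1.282)² · (0.22·0.78 + 0.06·0.94) / (0.16)²
  = (3.242)² · (0.1716 + 0.0564) / 0.0256
  = 10.5106 · 0.2280 / 0.0256
  = 93.61
Design effect: 2.1 × 93.61 = 196.58.
Adjust for 60% response: 196.58 / 0.60 = 327.63.
Round up → n = 328 per group.

n = 328 per group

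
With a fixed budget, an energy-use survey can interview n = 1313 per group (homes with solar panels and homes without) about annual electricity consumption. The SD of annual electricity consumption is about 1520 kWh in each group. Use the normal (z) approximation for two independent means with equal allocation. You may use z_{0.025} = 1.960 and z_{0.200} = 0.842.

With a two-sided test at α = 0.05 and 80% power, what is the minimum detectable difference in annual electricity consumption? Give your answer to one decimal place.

Minimum detectable difference ≈ 166.2 kWh

δ = (z_{α/2} + z_β) · √((σ₁²+σ₂²)/n)
  = (1.960 + 0.842) · √(4620800/1313)
  = 2.802 · √3519.3
  = 2.802 · 59.3234
  = 166.2242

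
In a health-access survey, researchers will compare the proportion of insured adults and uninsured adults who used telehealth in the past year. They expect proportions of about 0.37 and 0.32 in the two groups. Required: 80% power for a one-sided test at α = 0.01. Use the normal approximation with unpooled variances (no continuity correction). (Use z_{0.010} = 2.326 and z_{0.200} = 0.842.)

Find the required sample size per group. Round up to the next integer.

n = (z_α + z_β)² · [p₁(1−p₁) + p₂(1−p₂)] / (p₁ − p₂)²
  = (2.326 + 0.842)² · (0.37·0.63 + 0.32·0.68) / (0.05)²
  = (3.168)² · (0.2331 + 0.2176) / 0.0025
  = 10.0362 · 0.4507 / 0.0025
  = 1809.33
Round up → n = 1810 per group.

n = 1810 per group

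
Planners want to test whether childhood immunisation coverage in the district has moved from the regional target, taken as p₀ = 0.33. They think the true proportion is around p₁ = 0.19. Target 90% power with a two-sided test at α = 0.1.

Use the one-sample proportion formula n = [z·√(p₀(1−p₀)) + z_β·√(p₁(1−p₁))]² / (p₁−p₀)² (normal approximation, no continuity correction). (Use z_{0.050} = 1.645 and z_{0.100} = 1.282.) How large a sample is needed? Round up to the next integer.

n = 84

n = [z_{α/2}·√(p₀q₀) + z_β·√(p₁q₁)]² / (p₁ − p₀)²
  = [1.645·√(0.33·0.67) + 1.282·√(0.19·0.81)]² / (-0.14)²
  = [1.645·0.4702 + 1.282·0.3923]² / 0.0196
  = [1.2764]² / 0.0196
  = 83.13
Round up → n = 84.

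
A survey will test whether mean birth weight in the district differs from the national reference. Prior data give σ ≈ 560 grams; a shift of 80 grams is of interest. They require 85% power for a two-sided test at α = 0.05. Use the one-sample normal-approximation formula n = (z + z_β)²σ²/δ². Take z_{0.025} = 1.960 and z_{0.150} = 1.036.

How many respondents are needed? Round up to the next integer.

n = 440

n = (z_{α/2} + z_β)² · σ² / δ²
  = (1.960 + 1.036)² · 560² / 80²
  = 8.9760 · 313600 / 6400
  = 439.82
Round up → n = 440.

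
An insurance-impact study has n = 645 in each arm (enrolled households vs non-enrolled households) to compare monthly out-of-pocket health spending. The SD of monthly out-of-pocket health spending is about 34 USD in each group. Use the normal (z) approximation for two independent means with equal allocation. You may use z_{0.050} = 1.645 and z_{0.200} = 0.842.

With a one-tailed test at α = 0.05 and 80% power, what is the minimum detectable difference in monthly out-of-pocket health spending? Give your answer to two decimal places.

Minimum detectable difference ≈ 4.71 USD

δ = (z_α + z_β) · √((σ₁²+σ₂²)/n)
  = (1.645 + 0.842) · √(2312/645)
  = 2.487 · √3.5845
  = 2.487 · 1.8933
  = 4.7086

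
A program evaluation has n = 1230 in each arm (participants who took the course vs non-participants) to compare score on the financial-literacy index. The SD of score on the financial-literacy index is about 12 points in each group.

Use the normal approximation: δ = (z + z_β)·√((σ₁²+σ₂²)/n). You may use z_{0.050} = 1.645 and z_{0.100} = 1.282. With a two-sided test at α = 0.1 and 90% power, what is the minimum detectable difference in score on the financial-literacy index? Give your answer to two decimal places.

Minimum detectable difference ≈ 1.42 points

δ = (z_{α/2} + z_β) · √((σ₁²+σ₂²)/n)
  = (1.645 + 1.282) · √(288/1230)
  = 2.927 · √0.23415
  = 2.927 · 0.4839
  = 1.4163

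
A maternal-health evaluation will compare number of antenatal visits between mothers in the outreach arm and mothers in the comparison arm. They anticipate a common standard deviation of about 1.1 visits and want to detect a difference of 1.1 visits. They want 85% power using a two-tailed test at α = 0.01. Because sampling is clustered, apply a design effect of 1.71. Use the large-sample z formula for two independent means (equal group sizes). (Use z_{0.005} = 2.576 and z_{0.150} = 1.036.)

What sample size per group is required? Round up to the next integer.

n = 45 per group

n = (z_{α/2} + z_β)² · (σ₁² + σ₂²) / δ²
  = (2.576 + 1.036)² · (2·1.1² = 2.42) / 1.1²
  = 13.0465 · 2.42 / 1.21
  = 26.09
Design effect: 1.71 × 26.09 = 44.62.
Round up → n = 45 per group.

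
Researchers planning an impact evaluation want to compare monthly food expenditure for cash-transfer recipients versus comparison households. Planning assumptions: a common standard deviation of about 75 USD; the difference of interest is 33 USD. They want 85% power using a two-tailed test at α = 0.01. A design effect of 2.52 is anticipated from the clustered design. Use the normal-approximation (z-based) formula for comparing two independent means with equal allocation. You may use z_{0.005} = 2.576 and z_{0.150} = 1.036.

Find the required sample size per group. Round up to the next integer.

n = 340 per group

n = (z_{α/2} + z_β)² · (σ₁² + σ₂²) / δ²
  = (2.576 + 1.036)² · (2·75² = 11250) / 33²
  = 13.0465 · 11250 / 1089
  = 134.78
Design effect: 2.52 × 134.78 = 339.64.
Round up → n = 340 per group.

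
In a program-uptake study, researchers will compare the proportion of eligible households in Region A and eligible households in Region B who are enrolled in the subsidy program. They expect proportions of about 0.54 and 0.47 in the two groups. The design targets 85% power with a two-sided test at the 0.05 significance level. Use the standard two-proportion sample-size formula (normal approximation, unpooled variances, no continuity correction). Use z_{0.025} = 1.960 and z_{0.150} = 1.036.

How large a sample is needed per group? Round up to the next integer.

n = 912 per group

n = (z_{α/2} + z_β)² · [p₁(1−p₁) + p₂(1−p₂)] / (p₁ − p₂)²
  = (1.960 + 1.036)² · (0.54·0.46 + 0.47·0.53) / (0.07)²
  = (2.996)² · (0.2484 + 0.2491) / 0.0049
  = 8.9760 · 0.4975 / 0.0049
  = 911.34
Round up → n = 912 per group.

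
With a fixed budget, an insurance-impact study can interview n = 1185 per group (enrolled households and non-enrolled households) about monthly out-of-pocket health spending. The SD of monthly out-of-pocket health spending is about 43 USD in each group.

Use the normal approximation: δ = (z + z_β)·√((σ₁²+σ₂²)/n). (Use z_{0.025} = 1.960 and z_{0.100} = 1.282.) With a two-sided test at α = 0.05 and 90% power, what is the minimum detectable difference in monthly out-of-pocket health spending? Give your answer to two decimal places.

Minimum detectable difference ≈ 5.73 USD

δ = (z_{α/2} + z_β) · √((σ₁²+σ₂²)/n)
  = (1.960 + 1.282) · √(3698/1185)
  = 3.242 · √3.1207
  = 3.242 · 1.7665
  = 5.7271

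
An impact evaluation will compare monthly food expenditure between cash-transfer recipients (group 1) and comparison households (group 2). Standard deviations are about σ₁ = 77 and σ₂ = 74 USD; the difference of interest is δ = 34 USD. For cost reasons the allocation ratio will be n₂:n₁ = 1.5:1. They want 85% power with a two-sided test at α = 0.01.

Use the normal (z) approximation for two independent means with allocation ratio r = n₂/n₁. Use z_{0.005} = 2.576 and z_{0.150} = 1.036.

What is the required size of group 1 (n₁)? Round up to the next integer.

n₁ = 109

n₁ = (z_{α/2} + z_β)² · (σ₁² + σ₂²/r) / δ²
   = (2.576 + 1.036)² · (77² + 74²/1.5) / 34²
   = 13.0465 · (5929 + 3650.7) / 1156
   = 13.0465 · 9579.7 / 1156
   = 108.12
Round up → n₁ = 109; n₂ = r·n₁ = 1.5 × 109 = 164.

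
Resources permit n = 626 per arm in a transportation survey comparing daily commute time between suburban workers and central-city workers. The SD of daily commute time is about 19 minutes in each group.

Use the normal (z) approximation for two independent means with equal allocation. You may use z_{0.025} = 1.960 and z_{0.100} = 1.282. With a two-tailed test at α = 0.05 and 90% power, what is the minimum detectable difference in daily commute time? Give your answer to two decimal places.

Minimum detectable difference ≈ 3.48 minutes

δ = (z_{α/2} + z_β) · √((σ₁²+σ₂²)/n)
  = (1.960 + 1.282) · √(722/626)
  = 3.242 · √1.1534
  = 3.242 · 1.0739
  = 3.4817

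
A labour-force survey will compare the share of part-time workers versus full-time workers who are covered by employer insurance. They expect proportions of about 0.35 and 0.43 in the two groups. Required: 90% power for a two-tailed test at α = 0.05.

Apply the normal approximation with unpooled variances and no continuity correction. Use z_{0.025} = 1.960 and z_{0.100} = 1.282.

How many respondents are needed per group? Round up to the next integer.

n = 777 per group

n = (z_{α/2} + z_β)² · [p₁(1−p₁) + p₂(1−p₂)] / (p₁ − p₂)²
  = (1.960 + 1.282)² · (0.35·0.65 + 0.43·0.57) / (-0.08)²
  = (3.242)² · (0.2275 + 0.2451) / 0.0064
  = 10.5106 · 0.4726 / 0.0064
  = 776.14
Round up → n = 777 per group.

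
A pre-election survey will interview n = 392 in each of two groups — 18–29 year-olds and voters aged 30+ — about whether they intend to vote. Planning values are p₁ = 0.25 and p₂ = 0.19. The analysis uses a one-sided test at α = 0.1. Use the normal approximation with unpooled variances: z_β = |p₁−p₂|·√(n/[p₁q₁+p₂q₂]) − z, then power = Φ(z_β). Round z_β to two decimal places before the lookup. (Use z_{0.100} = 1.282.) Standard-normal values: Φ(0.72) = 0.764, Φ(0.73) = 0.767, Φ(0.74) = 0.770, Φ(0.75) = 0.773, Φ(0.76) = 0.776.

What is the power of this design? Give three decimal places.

z_β = |p₁−p₂|·√(n/[p₁q₁+p₂q₂]) − z_α
    = 0.06 · √(392/0.3414) − 1.282
    = 0.06 · 33.8853 − 1.282
    = 2.0331 − 1.282 = 0.7511 → 0.75
Power = Φ(0.75) = 0.773.

Power ≈ 0.773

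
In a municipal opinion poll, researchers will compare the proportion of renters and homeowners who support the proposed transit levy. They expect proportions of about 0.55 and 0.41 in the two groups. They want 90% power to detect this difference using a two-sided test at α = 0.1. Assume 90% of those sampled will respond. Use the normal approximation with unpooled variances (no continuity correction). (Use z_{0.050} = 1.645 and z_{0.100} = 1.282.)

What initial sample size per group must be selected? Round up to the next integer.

n = (z_{α/2} + z_β)² · [p₁(1−p₁) + p₂(1−p₂)] / (p₁ − p₂)²
  = (1.645 + 1.282)² · (0.55·0.45 + 0.41·0.59) / (0.14)²
  = (2.927)² · (0.2475 + 0.2419) / 0.0196
  = 8.5673 · 0.4894 / 0.0196
  = 213.92
Adjust for 90% response: 213.92 / 0.90 = 237.69.
Round up → n = 238 per group.

n = 238 per group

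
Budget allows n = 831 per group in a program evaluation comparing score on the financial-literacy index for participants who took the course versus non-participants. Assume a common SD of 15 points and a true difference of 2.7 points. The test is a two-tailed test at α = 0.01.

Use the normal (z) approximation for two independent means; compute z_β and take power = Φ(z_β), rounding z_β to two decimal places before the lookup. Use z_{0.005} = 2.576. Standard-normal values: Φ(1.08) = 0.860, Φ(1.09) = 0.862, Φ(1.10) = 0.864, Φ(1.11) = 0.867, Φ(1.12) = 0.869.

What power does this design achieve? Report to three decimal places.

Power ≈ 0.862

z_β = δ·√(n/(σ₁²+σ₂²)) − z_{α/2}
    = 2.7 · √(831/450) − 2.576
    = 2.7 · 1.35892 − 2.576
    = 3.6691 − 2.576 = 1.0931 → 1.09
Power = Φ(1.09) = 0.862.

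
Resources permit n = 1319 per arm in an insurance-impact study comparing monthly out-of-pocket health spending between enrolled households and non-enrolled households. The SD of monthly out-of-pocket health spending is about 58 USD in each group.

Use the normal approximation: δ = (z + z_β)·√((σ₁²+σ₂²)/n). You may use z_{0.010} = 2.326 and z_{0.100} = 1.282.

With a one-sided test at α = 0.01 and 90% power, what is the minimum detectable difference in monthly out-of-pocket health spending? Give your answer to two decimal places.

Minimum detectable difference ≈ 8.15 USD

δ = (z_α + z_β) · √((σ₁²+σ₂²)/n)
  = (2.326 + 1.282) · √(6728/1319)
  = 3.608 · √5.1008
  = 3.608 · 2.2585
  = 8.1487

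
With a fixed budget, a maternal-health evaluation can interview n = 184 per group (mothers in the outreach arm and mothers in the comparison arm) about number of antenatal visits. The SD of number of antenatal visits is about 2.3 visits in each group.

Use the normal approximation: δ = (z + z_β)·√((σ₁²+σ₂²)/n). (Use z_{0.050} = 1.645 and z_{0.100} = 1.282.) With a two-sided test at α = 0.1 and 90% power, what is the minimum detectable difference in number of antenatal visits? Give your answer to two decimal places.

δ = (z_{α/2} + z_β) · √((σ₁²+σ₂²)/n)
  = (1.645 + 1.282) · √(10.58/184)
  = 2.927 · √0.0575
  = 2.927 · 0.2398
  = 0.7019

Minimum detectable difference ≈ 0.70 visits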